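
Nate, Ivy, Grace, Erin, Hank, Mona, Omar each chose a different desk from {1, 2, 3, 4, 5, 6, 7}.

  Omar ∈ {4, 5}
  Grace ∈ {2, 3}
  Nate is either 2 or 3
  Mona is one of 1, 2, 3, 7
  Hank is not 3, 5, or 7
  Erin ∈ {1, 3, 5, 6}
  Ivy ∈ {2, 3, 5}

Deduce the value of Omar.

The 7 variables draw from only 7 values {1, 2, 3, 4, 5, 6, 7}, so each is used; only Mona can be 7, hence Mona = 7.
Nate and Grace between them cover only {2, 3} — a naked pair. Remove those values from Ivy, Erin, Hank.
Ivy's domain is down to {5}, so Ivy = 5. Eliminate 5 elsewhere: Erin, Omar.
So Omar = 4.

4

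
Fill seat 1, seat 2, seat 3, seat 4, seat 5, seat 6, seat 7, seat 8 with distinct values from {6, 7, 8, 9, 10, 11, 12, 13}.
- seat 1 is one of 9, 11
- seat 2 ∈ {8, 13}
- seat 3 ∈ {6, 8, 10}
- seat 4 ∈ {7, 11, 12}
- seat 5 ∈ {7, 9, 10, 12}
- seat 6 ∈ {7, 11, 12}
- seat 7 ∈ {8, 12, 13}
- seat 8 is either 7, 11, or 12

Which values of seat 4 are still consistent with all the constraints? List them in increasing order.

7, 11, 12

The 8 variables draw from only 8 values {6, 7, 8, 9, 10, 11, 12, 13}, so each is used; only seat 3 can be 6, hence seat 3 = 6.
The 7 still-open variables draw from only 7 values {7, 8, 9, 10, 11, 12, 13}, so each is used; only seat 5 can be 10, hence seat 5 = 10.
The 6 still-open variables draw from only 6 values {7, 8, 9, 11, 12, 13}, so each is used; only seat 1 can be 9, hence seat 1 = 9.
seat 4, seat 6, seat 8 between them cover only {7, 11, 12} — a naked triple. Remove those values from seat 7.
No further eliminations apply; seat 4 can still be any of 7, 11, 12.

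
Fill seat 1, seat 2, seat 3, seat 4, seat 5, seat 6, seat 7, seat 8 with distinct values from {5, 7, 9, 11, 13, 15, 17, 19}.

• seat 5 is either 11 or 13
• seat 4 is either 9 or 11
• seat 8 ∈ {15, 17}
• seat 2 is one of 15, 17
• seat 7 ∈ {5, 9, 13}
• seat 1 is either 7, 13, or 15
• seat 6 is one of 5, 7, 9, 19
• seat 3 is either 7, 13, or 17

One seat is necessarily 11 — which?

Among the 8 variables, 19 fits only seat 6 (and all 8 values in {5, 7, 9, 11, 13, 15, 17, 19} must be used), so seat 6 = 19.
The 7 still-open variables together cover exactly {5, 7, 9, 11, 13, 15, 17} — 7 values for 7 variables — and 5 appears only in seat 7's list, so seat 7 = 5.
The 6 still-open variables together cover exactly {7, 9, 11, 13, 15, 17} — 6 values for 6 variables — and 9 appears only in seat 4's list, so seat 4 = 9.
The 5 still-open variables together cover exactly {7, 11, 13, 15, 17} — 5 values for 5 variables — and 11 appears only in seat 5's list, so seat 5 = 11.

seat 5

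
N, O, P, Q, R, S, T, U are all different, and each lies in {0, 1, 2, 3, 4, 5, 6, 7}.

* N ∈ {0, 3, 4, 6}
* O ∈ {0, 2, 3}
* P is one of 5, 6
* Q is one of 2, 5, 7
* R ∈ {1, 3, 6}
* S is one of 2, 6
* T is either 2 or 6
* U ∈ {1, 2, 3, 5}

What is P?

Among the 8 variables, 4 fits only N (and all 8 values in {0, 1, 2, 3, 4, 5, 6, 7} must be used), so N = 4.
Among the 7 still-open variables, 0 fits only O (and all 7 values in {0, 1, 2, 3, 5, 6, 7} must be used), so O = 0.
The 6 still-open variables draw from only 6 values {1, 2, 3, 5, 6, 7}, so each is used; only Q can be 7, hence Q = 7.
S and T share exactly the 2 values {2, 6}; by pigeonhole those values go to them, so strike 2, 6 from P, R, U.
So P = 5.

5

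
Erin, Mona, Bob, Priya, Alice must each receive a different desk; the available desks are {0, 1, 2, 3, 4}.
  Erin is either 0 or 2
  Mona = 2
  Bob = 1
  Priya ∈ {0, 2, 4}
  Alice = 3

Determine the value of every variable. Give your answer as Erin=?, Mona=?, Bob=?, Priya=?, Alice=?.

Mona has just one choice, so Mona = 2. So Erin, Priya can't be 2.
That leaves Bob = 1.
Alice must be 3 (only option left).
Erin must be 0 (only option left). Strike 0 from Priya.
That leaves Priya = 4.

Erin=0, Mona=2, Bob=1, Priya=4, Alice=3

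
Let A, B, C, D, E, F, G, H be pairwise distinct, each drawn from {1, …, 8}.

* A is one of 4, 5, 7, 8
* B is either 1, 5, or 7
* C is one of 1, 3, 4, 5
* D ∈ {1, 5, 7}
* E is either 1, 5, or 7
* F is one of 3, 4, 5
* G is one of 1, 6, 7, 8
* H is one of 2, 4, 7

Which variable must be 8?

A

The 8 variables draw from only 8 values {1, 2, 3, 4, 5, 6, 7, 8}, so each is used; only H can be 2, hence H = 2.
The 7 still-open variables draw from only 7 values {1, 3, 4, 5, 6, 7, 8}, so each is used; only G can be 6, hence G = 6.
The 6 still-open variables together cover exactly {1, 3, 4, 5, 7, 8} — 6 values for 6 variables — and 8 appears only in A's list, so A = 8.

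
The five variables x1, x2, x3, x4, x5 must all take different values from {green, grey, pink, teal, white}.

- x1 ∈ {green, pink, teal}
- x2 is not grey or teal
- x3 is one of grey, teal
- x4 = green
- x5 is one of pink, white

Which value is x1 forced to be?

x4 has just one choice, so x4 = green. Strike green from x1, x2.
The 4 still-open variables together cover exactly {grey, pink, teal, white} — 4 values for 4 variables — and grey appears only in x3's list, so x3 = grey.
The 3 still-open variables together cover exactly {pink, teal, white} — 3 values for 3 variables — and teal appears only in x1's list, so x1 = teal.

teal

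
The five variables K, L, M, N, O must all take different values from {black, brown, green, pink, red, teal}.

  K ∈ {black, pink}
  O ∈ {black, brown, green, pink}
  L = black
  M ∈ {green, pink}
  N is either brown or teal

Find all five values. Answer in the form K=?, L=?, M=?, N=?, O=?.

L's domain is down to {black}, so L = black. Eliminate black elsewhere: K, O.
K has just one choice, so K = pink. Remove pink from M, O.
M has just one choice, so M = green. Eliminate green elsewhere: O.
That leaves O = brown. Strike brown from N.
That leaves N = teal.

K=pink, L=black, M=green, N=teal, O=brown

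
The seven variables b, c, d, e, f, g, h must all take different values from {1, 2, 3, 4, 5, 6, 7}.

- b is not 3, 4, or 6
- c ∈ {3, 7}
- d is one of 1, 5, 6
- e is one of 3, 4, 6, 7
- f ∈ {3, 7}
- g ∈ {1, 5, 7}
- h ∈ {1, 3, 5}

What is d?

The 7 variables together cover exactly {1, 2, 3, 4, 5, 6, 7} — 7 values for 7 variables — and 2 appears only in b's list, so b = 2.
Among the 6 still-open variables, 4 fits only e (and all 6 values in {1, 3, 4, 5, 6, 7} must be used), so e = 4.
The 5 still-open variables draw from only 5 values {1, 3, 5, 6, 7}, so each is used; only d can be 6, hence d = 6.

6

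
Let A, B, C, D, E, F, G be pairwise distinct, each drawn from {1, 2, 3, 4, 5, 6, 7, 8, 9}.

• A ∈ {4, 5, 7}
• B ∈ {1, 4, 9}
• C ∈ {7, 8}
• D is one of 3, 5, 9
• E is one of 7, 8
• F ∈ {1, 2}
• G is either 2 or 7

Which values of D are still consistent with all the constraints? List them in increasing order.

C and E share exactly the 2 values {7, 8}; by pigeonhole those values go to them, so strike 7, 8 from A, G.
G has just one choice, so G = 2. So F can't be 2.
That leaves F = 1. So B can't be 1.
No further eliminations apply; D can still be any of 3, 5, 9.

3, 5, 9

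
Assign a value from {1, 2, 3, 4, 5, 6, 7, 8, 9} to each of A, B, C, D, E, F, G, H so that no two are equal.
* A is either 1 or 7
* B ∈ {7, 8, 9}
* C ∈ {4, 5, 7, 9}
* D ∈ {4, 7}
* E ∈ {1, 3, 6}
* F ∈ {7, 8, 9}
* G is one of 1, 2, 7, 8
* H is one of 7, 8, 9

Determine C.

B, F, H share exactly the 3 values {7, 8, 9}; by pigeonhole those values go to them, so strike 7, 8, 9 from A, C, D, G.
A's domain is down to {1}, so A = 1. Eliminate 1 elsewhere: E, G.
D must be 4 (only option left). So C can't be 4.
So C = 5.

5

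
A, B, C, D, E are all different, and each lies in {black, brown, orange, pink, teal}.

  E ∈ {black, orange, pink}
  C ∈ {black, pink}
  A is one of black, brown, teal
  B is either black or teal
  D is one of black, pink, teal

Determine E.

orange

The 5 variables together cover exactly {black, brown, orange, pink, teal} — 5 values for 5 variables — and brown appears only in A's list, so A = brown.
The 4 still-open variables together cover exactly {black, orange, pink, teal} — 4 values for 4 variables — and orange appears only in E's list, so E = orange.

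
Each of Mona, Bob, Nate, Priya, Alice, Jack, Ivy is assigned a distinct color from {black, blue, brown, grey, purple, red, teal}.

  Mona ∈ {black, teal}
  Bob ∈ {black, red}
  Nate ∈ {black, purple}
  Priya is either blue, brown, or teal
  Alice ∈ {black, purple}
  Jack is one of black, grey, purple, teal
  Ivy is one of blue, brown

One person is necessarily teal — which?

The 7 variables draw from only 7 values {black, blue, brown, grey, purple, red, teal}, so each is used; only Jack can be grey, hence Jack = grey.
The 6 still-open variables draw from only 6 values {black, blue, brown, purple, red, teal}, so each is used; only Bob can be red, hence Bob = red.
The 2 variables Nate and Alice are confined to {black, purple}, which locks those values in; drop them from Mona.
So teal goes to Mona.

Mona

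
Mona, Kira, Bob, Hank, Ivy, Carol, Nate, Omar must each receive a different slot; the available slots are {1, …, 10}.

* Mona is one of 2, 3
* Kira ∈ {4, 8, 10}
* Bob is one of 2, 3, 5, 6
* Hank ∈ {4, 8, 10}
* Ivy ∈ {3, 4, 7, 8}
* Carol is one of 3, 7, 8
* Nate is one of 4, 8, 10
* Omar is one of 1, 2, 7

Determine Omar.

Kira, Hank, Nate share exactly the 3 values {4, 8, 10}; by pigeonhole those values go to them, so strike 4, 8, 10 from Ivy, Carol.
Ivy and Carol between them cover only {3, 7} — a naked pair. Remove those values from Mona, Bob, Omar.
Mona must be 2 (only option left). Eliminate 2 elsewhere: Bob, Omar.
So Omar = 1.

1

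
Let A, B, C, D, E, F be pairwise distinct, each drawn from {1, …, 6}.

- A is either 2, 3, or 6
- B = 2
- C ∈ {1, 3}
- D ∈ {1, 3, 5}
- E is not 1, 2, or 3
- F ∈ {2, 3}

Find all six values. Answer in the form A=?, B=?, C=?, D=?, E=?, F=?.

B's domain is down to {2}, so B = 2. Strike 2 from A, F.
F's domain is down to {3}, so F = 3. Remove 3 from A, C, D.
That leaves A = 6. Remove 6 from E.
That leaves C = 1. So D can't be 1.
D has just one choice, so D = 5. Remove 5 from E.
E's domain is down to {4}, so E = 4.

A=6, B=2, C=1, D=5, E=4, F=3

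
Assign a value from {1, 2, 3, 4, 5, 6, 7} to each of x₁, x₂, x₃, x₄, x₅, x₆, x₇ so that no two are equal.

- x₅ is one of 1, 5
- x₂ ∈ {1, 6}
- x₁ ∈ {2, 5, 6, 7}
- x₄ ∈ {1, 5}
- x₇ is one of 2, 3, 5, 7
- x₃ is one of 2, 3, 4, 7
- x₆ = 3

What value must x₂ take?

x₆ has just one choice, so x₆ = 3. So x₃, x₇ can't be 3.
Among the 6 still-open variables, 4 fits only x₃ (and all 6 values in {1, 2, 4, 5, 6, 7} must be used), so x₃ = 4.
The 2 variables x₄ and x₅ are confined to {1, 5}, which locks those values in; drop them from x₁, x₂, x₇.
So x₂ = 6.

6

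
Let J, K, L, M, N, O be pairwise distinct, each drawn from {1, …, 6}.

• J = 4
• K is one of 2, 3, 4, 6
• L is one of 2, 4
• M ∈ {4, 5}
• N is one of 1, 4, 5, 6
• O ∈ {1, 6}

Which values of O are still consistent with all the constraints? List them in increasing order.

J must be 4 (only option left). So K, L, M, N can't be 4.
L's domain is down to {2}, so L = 2. Strike 2 from K.
M has just one choice, so M = 5. Strike 5 from N.
The 3 still-open variables draw from only 3 values {1, 3, 6}, so each is used; only K can be 3, hence K = 3.
No further eliminations apply; O can still be any of 1, 6.

1, 6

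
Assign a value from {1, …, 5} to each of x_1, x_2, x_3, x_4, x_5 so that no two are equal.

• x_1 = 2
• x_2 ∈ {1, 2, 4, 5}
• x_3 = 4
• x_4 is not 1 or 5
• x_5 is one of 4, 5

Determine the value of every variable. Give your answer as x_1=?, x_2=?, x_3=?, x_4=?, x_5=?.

x_1=2, x_2=1, x_3=4, x_4=3, x_5=5

x_1 must be 2 (only option left). Remove 2 from x_2, x_4.
x_3 must be 4 (only option left). Remove 4 from x_2, x_4, x_5.
x_4's domain is down to {3}, so x_4 = 3.
x_5's domain is down to {5}, so x_5 = 5. Remove 5 from x_2.
x_2 must be 1 (only option left).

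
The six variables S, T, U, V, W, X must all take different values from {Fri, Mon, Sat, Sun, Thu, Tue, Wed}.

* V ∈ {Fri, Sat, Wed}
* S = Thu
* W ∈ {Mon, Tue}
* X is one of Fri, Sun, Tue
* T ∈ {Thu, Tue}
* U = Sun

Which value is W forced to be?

S has just one choice, so S = Thu. Remove Thu from T.
T's domain is down to {Tue}, so T = Tue. Eliminate Tue elsewhere: W, X.
So W = Mon.

Mon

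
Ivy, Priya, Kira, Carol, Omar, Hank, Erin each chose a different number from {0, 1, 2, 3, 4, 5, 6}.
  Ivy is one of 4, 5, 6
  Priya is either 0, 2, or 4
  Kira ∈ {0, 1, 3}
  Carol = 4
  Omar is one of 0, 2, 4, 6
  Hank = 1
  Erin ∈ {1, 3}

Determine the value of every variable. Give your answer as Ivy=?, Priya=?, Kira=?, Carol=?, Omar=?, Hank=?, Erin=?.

Carol's domain is down to {4}, so Carol = 4. So Ivy, Priya, Omar can't be 4.
Hank's domain is down to {1}, so Hank = 1. Eliminate 1 elsewhere: Kira, Erin.
Erin must be 3 (only option left). Eliminate 3 elsewhere: Kira.
Kira must be 0 (only option left). Remove 0 from Priya, Omar.
Priya must be 2 (only option left). Strike 2 from Omar.
Omar has just one choice, so Omar = 6. Eliminate 6 elsewhere: Ivy.
That leaves Ivy = 5.

Ivy=5, Priya=2, Kira=0, Carol=4, Omar=6, Hank=1, Erin=3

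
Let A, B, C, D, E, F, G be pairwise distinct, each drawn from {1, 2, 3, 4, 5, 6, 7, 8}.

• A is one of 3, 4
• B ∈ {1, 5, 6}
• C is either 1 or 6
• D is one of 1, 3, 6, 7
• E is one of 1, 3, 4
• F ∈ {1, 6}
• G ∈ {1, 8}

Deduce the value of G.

The 7 variables together cover exactly {1, 3, 4, 5, 6, 7, 8} — 7 values for 7 variables — and 5 appears only in B's list, so B = 5.
Among the 6 still-open variables, 7 fits only D (and all 6 values in {1, 3, 4, 6, 7, 8} must be used), so D = 7.
Among the 5 still-open variables, 8 fits only G (and all 5 values in {1, 3, 4, 6, 8} must be used), so G = 8.

8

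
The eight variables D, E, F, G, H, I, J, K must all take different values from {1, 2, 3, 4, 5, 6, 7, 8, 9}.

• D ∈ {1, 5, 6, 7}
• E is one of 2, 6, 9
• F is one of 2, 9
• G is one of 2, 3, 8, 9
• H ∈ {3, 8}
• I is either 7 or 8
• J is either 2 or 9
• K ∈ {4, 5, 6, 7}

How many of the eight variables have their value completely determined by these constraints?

F and J between them cover only {2, 9} — a naked pair. Remove those values from E, G.
E has just one choice, so E = 6. Strike 6 from D, K.
The 2 variables G and H are confined to {3, 8}, which locks those values in; drop them from I.
That leaves I = 7. So D, K can't be 7.
Determined: E=6, I=7. The other variables each still have more than one consistent value. That makes 2.

2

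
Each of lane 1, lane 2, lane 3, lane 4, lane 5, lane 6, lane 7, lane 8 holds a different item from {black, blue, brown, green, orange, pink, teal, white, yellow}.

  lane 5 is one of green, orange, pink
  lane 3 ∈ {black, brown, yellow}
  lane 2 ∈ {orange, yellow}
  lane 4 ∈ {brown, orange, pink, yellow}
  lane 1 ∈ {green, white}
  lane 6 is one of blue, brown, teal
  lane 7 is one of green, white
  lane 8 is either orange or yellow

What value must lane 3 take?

black

lane 1 and lane 7 share exactly the 2 values {green, white}; by pigeonhole those values go to them, so strike green, white from lane 5.
lane 2 and lane 8 share exactly the 2 values {orange, yellow}; by pigeonhole those values go to them, so strike orange, yellow from lane 3, lane 4, lane 5.
lane 5's domain is down to {pink}, so lane 5 = pink. So lane 4 can't be pink.
lane 4's domain is down to {brown}, so lane 4 = brown. So lane 3, lane 6 can't be brown.
So lane 3 = black.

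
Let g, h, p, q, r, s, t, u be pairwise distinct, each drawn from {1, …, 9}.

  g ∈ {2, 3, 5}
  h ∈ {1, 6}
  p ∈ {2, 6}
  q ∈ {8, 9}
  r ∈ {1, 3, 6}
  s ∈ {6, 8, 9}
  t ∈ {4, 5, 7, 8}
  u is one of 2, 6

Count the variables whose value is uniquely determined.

3

p and u between them cover only {2, 6} — a naked pair. Remove those values from g, h, r, s.
h's domain is down to {1}, so h = 1. So r can't be 1.
That leaves r = 3. Eliminate 3 elsewhere: g.
g has just one choice, so g = 5. Strike 5 from t.
q and s between them cover only {8, 9} — a naked pair. Remove those values from t.
Determined: g=5, h=1, r=3. The other variables each still have more than one consistent value. That makes 3.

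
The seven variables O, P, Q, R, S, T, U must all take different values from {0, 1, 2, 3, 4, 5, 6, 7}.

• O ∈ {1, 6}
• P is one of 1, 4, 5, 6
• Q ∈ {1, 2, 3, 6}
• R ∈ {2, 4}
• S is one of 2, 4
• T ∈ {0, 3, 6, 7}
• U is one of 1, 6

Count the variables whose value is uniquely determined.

The 2 variables O and U are confined to {1, 6}, which locks those values in; drop them from P, Q, T.
The 2 variables R and S are confined to {2, 4}, which locks those values in; drop them from P, Q.
P has just one choice, so P = 5.
Q must be 3 (only option left). So T can't be 3.
Determined: P=5, Q=3. The other variables each still have more than one consistent value. That makes 2.

2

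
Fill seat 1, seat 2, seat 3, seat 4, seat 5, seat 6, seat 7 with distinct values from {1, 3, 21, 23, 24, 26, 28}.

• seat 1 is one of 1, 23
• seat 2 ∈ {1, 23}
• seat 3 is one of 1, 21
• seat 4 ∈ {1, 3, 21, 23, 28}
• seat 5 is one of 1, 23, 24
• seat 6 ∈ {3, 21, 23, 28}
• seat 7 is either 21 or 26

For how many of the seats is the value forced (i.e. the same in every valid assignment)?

3

The 7 variables draw from only 7 values {1, 3, 21, 23, 24, 26, 28}, so each is used; only seat 5 can be 24, hence seat 5 = 24.
The 6 still-open variables together cover exactly {1, 3, 21, 23, 26, 28} — 6 values for 6 variables — and 26 appears only in seat 7's list, so seat 7 = 26.
seat 1 and seat 2 between them cover only {1, 23} — a naked pair. Remove those values from seat 3, seat 4, seat 6.
seat 3 must be 21 (only option left). Strike 21 from seat 4, seat 6.
Determined: seat 3=21, seat 5=24, seat 7=26. The other seats each still have more than one consistent value. That makes 3.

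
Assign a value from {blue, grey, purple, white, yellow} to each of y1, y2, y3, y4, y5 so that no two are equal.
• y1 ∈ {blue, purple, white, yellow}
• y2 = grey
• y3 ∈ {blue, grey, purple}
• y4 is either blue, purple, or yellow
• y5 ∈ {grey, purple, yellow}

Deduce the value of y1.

white

y2's domain is down to {grey}, so y2 = grey. So y3, y5 can't be grey.
Among the 4 still-open variables, white fits only y1 (and all 4 values in {blue, purple, white, yellow} must be used), so y1 = white.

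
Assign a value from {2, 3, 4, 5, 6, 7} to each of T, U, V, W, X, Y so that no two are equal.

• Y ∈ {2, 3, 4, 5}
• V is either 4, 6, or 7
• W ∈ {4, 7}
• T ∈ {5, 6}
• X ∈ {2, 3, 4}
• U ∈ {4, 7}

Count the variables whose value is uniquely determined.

2

U and W share exactly the 2 values {4, 7}; by pigeonhole those values go to them, so strike 4, 7 from V, X, Y.
That leaves V = 6. Eliminate 6 elsewhere: T.
T must be 5 (only option left). Strike 5 from Y.
Determined: T=5, V=6. The other variables each still have more than one consistent value. That makes 2.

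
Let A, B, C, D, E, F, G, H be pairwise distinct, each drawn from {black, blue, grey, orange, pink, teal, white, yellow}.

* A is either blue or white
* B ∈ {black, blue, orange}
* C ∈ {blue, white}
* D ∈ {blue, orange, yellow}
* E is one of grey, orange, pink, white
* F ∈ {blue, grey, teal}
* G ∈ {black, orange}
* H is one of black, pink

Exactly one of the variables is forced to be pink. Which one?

H

The 8 variables draw from only 8 values {black, blue, grey, orange, pink, teal, white, yellow}, so each is used; only F can be teal, hence F = teal.
Among the 7 still-open variables, grey fits only E (and all 7 values in {black, blue, grey, orange, pink, white, yellow} must be used), so E = grey.
The 6 still-open variables draw from only 6 values {black, blue, orange, pink, white, yellow}, so each is used; only H can be pink, hence H = pink.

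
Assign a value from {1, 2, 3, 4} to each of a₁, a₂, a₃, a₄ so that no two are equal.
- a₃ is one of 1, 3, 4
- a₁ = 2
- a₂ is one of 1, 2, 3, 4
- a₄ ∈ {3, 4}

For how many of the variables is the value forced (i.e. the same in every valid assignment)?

1

a₁ must be 2 (only option left). Eliminate 2 elsewhere: a₂.
Determined: a₁=2. The other variables each still have more than one consistent value. That makes 1.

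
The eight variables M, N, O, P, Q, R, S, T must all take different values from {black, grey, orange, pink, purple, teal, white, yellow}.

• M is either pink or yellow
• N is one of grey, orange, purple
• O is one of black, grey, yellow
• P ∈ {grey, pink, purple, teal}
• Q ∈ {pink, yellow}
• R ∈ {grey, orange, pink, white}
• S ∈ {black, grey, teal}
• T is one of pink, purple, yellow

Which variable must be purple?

T

Among the 8 variables, white fits only R (and all 8 values in {black, grey, orange, pink, purple, teal, white, yellow} must be used), so R = white.
Among the 7 still-open variables, orange fits only N (and all 7 values in {black, grey, orange, pink, purple, teal, yellow} must be used), so N = orange.
M and Q between them cover only {pink, yellow} — a naked pair. Remove those values from O, P, T.
So purple goes to T.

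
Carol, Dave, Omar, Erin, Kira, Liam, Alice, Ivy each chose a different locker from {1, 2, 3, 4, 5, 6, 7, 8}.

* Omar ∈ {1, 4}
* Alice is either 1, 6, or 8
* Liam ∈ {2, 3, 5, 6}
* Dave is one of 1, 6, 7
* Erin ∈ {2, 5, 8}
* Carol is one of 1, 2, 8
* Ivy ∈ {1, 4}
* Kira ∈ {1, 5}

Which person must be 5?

The 8 variables together cover exactly {1, 2, 3, 4, 5, 6, 7, 8} — 8 values for 8 variables — and 3 appears only in Liam's list, so Liam = 3.
The 7 still-open variables together cover exactly {1, 2, 4, 5, 6, 7, 8} — 7 values for 7 variables — and 7 appears only in Dave's list, so Dave = 7.
The 6 still-open variables draw from only 6 values {1, 2, 4, 5, 6, 8}, so each is used; only Alice can be 6, hence Alice = 6.
The 2 variables Omar and Ivy are confined to {1, 4}, which locks those values in; drop them from Carol, Kira.
So 5 goes to Kira.

Kira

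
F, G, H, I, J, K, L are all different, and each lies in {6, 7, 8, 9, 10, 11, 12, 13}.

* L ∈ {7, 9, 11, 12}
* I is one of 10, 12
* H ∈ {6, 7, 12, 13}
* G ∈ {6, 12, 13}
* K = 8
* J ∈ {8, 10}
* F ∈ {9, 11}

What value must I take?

K's domain is down to {8}, so K = 8. Eliminate 8 elsewhere: J.
J has just one choice, so J = 10. Eliminate 10 elsewhere: I.
So I = 12.

12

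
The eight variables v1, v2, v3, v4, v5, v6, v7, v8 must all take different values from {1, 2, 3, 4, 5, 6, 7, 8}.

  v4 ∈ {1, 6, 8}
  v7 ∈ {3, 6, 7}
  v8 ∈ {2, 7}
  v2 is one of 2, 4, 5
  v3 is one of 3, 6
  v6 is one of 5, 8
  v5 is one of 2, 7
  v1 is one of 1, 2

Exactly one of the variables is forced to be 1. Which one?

The 8 variables together cover exactly {1, 2, 3, 4, 5, 6, 7, 8} — 8 values for 8 variables — and 4 appears only in v2's list, so v2 = 4.
Among the 7 still-open variables, 5 fits only v6 (and all 7 values in {1, 2, 3, 5, 6, 7, 8} must be used), so v6 = 5.
The 6 still-open variables draw from only 6 values {1, 2, 3, 6, 7, 8}, so each is used; only v4 can be 8, hence v4 = 8.
Among the 5 still-open variables, 1 fits only v1 (and all 5 values in {1, 2, 3, 6, 7} must be used), so v1 = 1.

v1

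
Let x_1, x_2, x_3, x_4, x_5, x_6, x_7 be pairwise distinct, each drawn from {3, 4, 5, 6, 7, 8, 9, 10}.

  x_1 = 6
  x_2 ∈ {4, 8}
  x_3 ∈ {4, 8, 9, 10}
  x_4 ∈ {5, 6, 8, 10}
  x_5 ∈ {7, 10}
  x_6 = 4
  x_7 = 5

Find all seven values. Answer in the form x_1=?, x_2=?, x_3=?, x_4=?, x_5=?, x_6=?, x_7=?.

x_1=6, x_2=8, x_3=9, x_4=10, x_5=7, x_6=4, x_7=5

x_1's domain is down to {6}, so x_1 = 6. Strike 6 from x_4.
x_6 must be 4 (only option left). Eliminate 4 elsewhere: x_2, x_3.
x_7 has just one choice, so x_7 = 5. Strike 5 from x_4.
x_2 has just one choice, so x_2 = 8. So x_3, x_4 can't be 8.
x_4 has just one choice, so x_4 = 10. Eliminate 10 elsewhere: x_3, x_5.
That leaves x_5 = 7.
x_3 must be 9 (only option left).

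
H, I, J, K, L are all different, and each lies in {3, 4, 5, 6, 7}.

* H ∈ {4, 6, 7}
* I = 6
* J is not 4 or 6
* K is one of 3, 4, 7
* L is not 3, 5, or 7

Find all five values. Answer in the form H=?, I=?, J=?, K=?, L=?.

H=7, I=6, J=5, K=3, L=4

I has just one choice, so I = 6. So H, L can't be 6.
L has just one choice, so L = 4. Remove 4 from H, K.
That leaves H = 7. Remove 7 from J, K.
That leaves K = 3. Eliminate 3 elsewhere: J.
J has just one choice, so J = 5.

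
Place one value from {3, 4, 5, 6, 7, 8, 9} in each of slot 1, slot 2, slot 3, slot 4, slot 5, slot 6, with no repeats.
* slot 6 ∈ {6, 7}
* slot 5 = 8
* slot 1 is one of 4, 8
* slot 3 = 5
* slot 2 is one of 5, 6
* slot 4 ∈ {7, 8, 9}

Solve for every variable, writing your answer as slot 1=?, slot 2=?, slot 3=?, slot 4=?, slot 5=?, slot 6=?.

slot 3's domain is down to {5}, so slot 3 = 5. So slot 2 can't be 5.
slot 5's domain is down to {8}, so slot 5 = 8. So slot 1, slot 4 can't be 8.
That leaves slot 1 = 4.
slot 2's domain is down to {6}, so slot 2 = 6. Strike 6 from slot 6.
slot 6 has just one choice, so slot 6 = 7. Remove 7 from slot 4.
slot 4 must be 9 (only option left).

slot 1=4, slot 2=6, slot 3=5, slot 4=9, slot 5=8, slot 6=7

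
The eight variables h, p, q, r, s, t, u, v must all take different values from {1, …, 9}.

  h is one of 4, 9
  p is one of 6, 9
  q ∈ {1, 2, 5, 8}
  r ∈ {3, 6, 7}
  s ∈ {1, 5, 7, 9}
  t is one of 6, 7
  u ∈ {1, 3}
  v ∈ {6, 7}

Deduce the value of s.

t and v share exactly the 2 values {6, 7}; by pigeonhole those values go to them, so strike 6, 7 from p, r, s.
That leaves p = 9. Remove 9 from h, s.
r's domain is down to {3}, so r = 3. So u can't be 3.
That leaves u = 1. Remove 1 from q, s.
So s = 5.

5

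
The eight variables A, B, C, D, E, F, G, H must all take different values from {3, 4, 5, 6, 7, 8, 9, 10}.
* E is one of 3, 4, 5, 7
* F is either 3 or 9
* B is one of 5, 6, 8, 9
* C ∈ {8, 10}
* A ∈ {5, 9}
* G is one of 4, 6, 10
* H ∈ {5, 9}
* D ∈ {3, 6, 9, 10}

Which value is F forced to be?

The 8 variables draw from only 8 values {3, 4, 5, 6, 7, 8, 9, 10}, so each is used; only E can be 7, hence E = 7.
The 7 still-open variables draw from only 7 values {3, 4, 5, 6, 8, 9, 10}, so each is used; only G can be 4, hence G = 4.
The 2 variables A and H are confined to {5, 9}, which locks those values in; drop them from B, D, F.
So F = 3.

3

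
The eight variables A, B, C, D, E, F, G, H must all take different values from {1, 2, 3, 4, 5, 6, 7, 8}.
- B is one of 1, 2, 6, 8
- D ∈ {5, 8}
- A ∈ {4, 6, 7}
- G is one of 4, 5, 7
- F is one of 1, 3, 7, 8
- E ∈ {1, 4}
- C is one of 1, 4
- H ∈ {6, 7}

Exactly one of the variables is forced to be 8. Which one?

Among the 8 variables, 2 fits only B (and all 8 values in {1, 2, 3, 4, 5, 6, 7, 8} must be used), so B = 2.
Among the 7 still-open variables, 3 fits only F (and all 7 values in {1, 3, 4, 5, 6, 7, 8} must be used), so F = 3.
The 6 still-open variables draw from only 6 values {1, 4, 5, 6, 7, 8}, so each is used; only D can be 8, hence D = 8.

D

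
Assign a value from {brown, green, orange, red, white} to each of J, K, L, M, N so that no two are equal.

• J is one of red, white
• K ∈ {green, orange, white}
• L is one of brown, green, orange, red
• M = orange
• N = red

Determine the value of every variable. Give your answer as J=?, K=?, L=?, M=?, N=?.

M has just one choice, so M = orange. Strike orange from K, L.
N's domain is down to {red}, so N = red. So J, L can't be red.
That leaves J = white. Eliminate white elsewhere: K.
K must be green (only option left). Strike green from L.
L has just one choice, so L = brown.

J=white, K=green, L=brown, M=orange, N=red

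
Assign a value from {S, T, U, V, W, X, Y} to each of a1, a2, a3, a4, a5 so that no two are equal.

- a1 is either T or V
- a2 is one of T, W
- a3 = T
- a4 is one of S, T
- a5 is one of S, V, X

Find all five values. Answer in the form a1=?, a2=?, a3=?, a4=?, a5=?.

a3 has just one choice, so a3 = T. So a1, a2, a4 can't be T.
a4 has just one choice, so a4 = S. Eliminate S elsewhere: a5.
a1 must be V (only option left). Eliminate V elsewhere: a5.
a2 has just one choice, so a2 = W.
a5's domain is down to {X}, so a5 = X.

a1=V, a2=W, a3=T, a4=S, a5=X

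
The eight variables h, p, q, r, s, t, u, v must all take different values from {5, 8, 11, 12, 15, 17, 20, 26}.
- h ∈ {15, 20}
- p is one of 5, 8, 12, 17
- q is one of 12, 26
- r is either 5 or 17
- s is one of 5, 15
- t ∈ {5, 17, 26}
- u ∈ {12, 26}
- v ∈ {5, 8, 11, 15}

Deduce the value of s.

15

The 8 variables together cover exactly {5, 8, 11, 12, 15, 17, 20, 26} — 8 values for 8 variables — and 11 appears only in v's list, so v = 11.
Among the 7 still-open variables, 8 fits only p (and all 7 values in {5, 8, 12, 15, 17, 20, 26} must be used), so p = 8.
Among the 6 still-open variables, 20 fits only h (and all 6 values in {5, 12, 15, 17, 20, 26} must be used), so h = 20.
The 5 still-open variables together cover exactly {5, 12, 15, 17, 26} — 5 values for 5 variables — and 15 appears only in s's list, so s = 15.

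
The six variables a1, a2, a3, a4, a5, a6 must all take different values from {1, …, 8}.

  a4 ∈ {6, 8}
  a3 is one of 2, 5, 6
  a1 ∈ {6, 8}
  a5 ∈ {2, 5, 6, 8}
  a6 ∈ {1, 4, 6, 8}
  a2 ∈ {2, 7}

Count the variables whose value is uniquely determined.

1

a1 and a4 share exactly the 2 values {6, 8}; by pigeonhole those values go to them, so strike 6, 8 from a3, a5, a6.
The 2 variables a3 and a5 are confined to {2, 5}, which locks those values in; drop them from a2.
a2 must be 7 (only option left).
Determined: a2=7. The other variables each still have more than one consistent value. That makes 1.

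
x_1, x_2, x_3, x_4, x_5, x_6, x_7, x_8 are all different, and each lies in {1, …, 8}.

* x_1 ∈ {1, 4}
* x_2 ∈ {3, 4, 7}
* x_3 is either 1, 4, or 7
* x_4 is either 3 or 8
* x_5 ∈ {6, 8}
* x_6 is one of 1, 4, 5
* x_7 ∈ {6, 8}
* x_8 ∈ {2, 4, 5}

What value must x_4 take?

3

Among the 8 variables, 2 fits only x_8 (and all 8 values in {1, 2, 3, 4, 5, 6, 7, 8} must be used), so x_8 = 2.
The 7 still-open variables draw from only 7 values {1, 3, 4, 5, 6, 7, 8}, so each is used; only x_6 can be 5, hence x_6 = 5.
x_5 and x_7 between them cover only {6, 8} — a naked pair. Remove those values from x_4.
So x_4 = 3.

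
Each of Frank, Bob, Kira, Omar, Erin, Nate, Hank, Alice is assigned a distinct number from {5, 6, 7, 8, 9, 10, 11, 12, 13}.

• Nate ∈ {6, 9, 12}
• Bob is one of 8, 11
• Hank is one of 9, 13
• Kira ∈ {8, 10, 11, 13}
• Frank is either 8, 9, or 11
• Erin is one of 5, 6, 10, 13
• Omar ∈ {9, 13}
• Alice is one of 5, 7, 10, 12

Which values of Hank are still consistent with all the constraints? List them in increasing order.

Omar and Hank share exactly the 2 values {9, 13}; by pigeonhole those values go to them, so strike 9, 13 from Frank, Kira, Erin, Nate.
Frank and Bob between them cover only {8, 11} — a naked pair. Remove those values from Kira.
Kira must be 10 (only option left). Remove 10 from Erin, Alice.
No further eliminations apply; Hank can still be any of 9, 13.

9, 13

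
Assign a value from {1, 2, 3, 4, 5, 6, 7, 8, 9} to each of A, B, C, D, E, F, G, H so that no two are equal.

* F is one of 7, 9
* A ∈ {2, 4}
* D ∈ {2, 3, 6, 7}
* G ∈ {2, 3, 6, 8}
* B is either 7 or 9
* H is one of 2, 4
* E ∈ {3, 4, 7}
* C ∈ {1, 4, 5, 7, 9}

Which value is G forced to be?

The 2 variables A and H are confined to {2, 4}, which locks those values in; drop them from C, D, E, G.
The 2 variables B and F are confined to {7, 9}, which locks those values in; drop them from C, D, E.
E must be 3 (only option left). So D, G can't be 3.
D's domain is down to {6}, so D = 6. Strike 6 from G.
So G = 8.

8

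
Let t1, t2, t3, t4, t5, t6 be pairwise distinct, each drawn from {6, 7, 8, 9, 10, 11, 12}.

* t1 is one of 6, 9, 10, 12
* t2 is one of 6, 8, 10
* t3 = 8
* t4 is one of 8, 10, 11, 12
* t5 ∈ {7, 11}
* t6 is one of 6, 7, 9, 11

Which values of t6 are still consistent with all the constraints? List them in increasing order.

6, 7, 9, 11

t3 must be 8 (only option left). Strike 8 from t2, t4.
No further eliminations apply; t6 can still be any of 6, 7, 9, 11.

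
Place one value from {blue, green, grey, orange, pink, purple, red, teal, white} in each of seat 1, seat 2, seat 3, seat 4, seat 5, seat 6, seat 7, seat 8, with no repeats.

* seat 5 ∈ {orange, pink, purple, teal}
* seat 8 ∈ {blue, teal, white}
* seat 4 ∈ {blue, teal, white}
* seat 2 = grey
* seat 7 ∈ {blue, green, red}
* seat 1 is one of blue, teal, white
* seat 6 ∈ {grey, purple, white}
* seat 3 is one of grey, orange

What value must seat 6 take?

seat 2 must be grey (only option left). Eliminate grey elsewhere: seat 3, seat 6.
That leaves seat 3 = orange. Strike orange from seat 5.
The 3 variables seat 1, seat 4, seat 8 are confined to {blue, teal, white}, which locks those values in; drop them from seat 5, seat 6, seat 7.
So seat 6 = purple.

purple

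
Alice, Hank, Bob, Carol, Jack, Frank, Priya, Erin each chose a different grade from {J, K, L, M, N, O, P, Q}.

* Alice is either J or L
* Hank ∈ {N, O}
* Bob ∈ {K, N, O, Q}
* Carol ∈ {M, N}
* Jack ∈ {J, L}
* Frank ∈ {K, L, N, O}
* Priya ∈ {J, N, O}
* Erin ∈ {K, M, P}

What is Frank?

Among the 8 variables, P fits only Erin (and all 8 values in {J, K, L, M, N, O, P, Q} must be used), so Erin = P.
The 7 still-open variables draw from only 7 values {J, K, L, M, N, O, Q}, so each is used; only Carol can be M, hence Carol = M.
The 6 still-open variables draw from only 6 values {J, K, L, N, O, Q}, so each is used; only Bob can be Q, hence Bob = Q.
The 5 still-open variables draw from only 5 values {J, K, L, N, O}, so each is used; only Frank can be K, hence Frank = K.

K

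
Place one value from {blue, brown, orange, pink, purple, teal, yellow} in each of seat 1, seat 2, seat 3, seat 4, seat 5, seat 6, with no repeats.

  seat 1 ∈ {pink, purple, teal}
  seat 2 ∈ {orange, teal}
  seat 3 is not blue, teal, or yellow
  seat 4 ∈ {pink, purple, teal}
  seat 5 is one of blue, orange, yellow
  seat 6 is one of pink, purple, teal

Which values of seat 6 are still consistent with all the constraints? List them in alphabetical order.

pink, purple, teal

The 3 variables seat 1, seat 4, seat 6 are confined to {pink, purple, teal}, which locks those values in; drop them from seat 2, seat 3.
That leaves seat 2 = orange. Remove orange from seat 3, seat 5.
seat 3 has just one choice, so seat 3 = brown.
No further eliminations apply; seat 6 can still be any of pink, purple, teal.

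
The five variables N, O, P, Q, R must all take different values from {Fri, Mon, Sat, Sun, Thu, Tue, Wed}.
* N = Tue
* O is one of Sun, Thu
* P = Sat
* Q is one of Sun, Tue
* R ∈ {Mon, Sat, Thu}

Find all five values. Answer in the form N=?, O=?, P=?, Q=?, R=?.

N=Tue, O=Thu, P=Sat, Q=Sun, R=Mon

N has just one choice, so N = Tue. So Q can't be Tue.
P's domain is down to {Sat}, so P = Sat. Remove Sat from R.
Q has just one choice, so Q = Sun. Remove Sun from O.
O has just one choice, so O = Thu. Eliminate Thu elsewhere: R.
That leaves R = Mon.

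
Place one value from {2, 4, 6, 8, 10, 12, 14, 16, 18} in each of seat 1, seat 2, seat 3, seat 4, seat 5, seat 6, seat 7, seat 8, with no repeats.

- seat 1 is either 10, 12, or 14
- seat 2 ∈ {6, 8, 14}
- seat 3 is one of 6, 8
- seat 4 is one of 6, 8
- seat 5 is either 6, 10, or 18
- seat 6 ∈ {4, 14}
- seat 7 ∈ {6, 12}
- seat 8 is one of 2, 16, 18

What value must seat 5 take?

seat 3 and seat 4 share exactly the 2 values {6, 8}; by pigeonhole those values go to them, so strike 6, 8 from seat 2, seat 5, seat 7.
That leaves seat 2 = 14. Eliminate 14 elsewhere: seat 1, seat 6.
seat 6 has just one choice, so seat 6 = 4.
That leaves seat 7 = 12. Strike 12 from seat 1.
seat 1 has just one choice, so seat 1 = 10. Remove 10 from seat 5.
So seat 5 = 18.

18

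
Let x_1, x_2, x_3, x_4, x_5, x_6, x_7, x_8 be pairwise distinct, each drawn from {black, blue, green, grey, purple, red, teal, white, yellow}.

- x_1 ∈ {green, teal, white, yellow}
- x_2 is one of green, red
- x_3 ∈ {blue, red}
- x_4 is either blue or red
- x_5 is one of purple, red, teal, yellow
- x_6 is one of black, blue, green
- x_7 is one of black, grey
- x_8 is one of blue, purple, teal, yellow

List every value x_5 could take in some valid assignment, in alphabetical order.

The 2 variables x_3 and x_4 are confined to {blue, red}, which locks those values in; drop them from x_2, x_5, x_6, x_8.
That leaves x_2 = green. So x_1, x_6 can't be green.
x_6 has just one choice, so x_6 = black. So x_7 can't be black.
x_7's domain is down to {grey}, so x_7 = grey.
No further eliminations apply; x_5 can still be any of purple, teal, yellow.

purple, teal, yellow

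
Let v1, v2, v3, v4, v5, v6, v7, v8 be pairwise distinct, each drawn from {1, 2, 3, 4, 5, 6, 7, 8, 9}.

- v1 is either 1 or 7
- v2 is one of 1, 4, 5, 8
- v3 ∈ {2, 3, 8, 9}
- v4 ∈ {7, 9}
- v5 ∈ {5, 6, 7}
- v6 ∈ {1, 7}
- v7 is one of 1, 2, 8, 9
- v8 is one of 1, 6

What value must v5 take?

v1 and v6 between them cover only {1, 7} — a naked pair. Remove those values from v2, v4, v5, v7, v8.
v4 must be 9 (only option left). So v3, v7 can't be 9.
v8 has just one choice, so v8 = 6. Eliminate 6 elsewhere: v5.
So v5 = 5.

5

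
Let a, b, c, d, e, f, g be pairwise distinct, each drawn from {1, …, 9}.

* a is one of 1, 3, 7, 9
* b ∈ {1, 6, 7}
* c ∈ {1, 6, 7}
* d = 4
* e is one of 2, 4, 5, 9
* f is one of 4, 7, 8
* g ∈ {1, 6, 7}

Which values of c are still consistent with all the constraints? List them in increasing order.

1, 6, 7

d must be 4 (only option left). Strike 4 from e, f.
The 3 variables b, c, g are confined to {1, 6, 7}, which locks those values in; drop them from a, f.
f's domain is down to {8}, so f = 8.
No further eliminations apply; c can still be any of 1, 6, 7.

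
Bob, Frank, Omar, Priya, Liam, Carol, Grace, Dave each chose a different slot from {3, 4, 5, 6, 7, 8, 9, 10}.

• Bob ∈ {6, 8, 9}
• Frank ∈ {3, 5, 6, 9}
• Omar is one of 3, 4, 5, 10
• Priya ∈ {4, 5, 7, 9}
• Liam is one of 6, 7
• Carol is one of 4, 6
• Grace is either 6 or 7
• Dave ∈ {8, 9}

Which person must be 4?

Carol

The 8 variables together cover exactly {3, 4, 5, 6, 7, 8, 9, 10} — 8 values for 8 variables — and 10 appears only in Omar's list, so Omar = 10.
The 7 still-open variables draw from only 7 values {3, 4, 5, 6, 7, 8, 9}, so each is used; only Frank can be 3, hence Frank = 3.
The 6 still-open variables together cover exactly {4, 5, 6, 7, 8, 9} — 6 values for 6 variables — and 5 appears only in Priya's list, so Priya = 5.
Among the 5 still-open variables, 4 fits only Carol (and all 5 values in {4, 6, 7, 8, 9} must be used), so Carol = 4.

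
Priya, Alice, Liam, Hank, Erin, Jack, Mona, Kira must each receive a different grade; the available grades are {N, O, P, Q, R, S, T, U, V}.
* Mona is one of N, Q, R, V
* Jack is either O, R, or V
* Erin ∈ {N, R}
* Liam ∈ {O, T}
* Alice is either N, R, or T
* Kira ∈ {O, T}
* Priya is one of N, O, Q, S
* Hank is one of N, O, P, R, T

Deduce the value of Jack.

V

The 8 variables together cover exactly {N, O, P, Q, R, S, T, V} — 8 values for 8 variables — and P appears only in Hank's list, so Hank = P.
The 7 still-open variables draw from only 7 values {N, O, Q, R, S, T, V}, so each is used; only Priya can be S, hence Priya = S.
The 6 still-open variables draw from only 6 values {N, O, Q, R, T, V}, so each is used; only Mona can be Q, hence Mona = Q.
The 5 still-open variables together cover exactly {N, O, R, T, V} — 5 values for 5 variables — and V appears only in Jack's list, so Jack = V.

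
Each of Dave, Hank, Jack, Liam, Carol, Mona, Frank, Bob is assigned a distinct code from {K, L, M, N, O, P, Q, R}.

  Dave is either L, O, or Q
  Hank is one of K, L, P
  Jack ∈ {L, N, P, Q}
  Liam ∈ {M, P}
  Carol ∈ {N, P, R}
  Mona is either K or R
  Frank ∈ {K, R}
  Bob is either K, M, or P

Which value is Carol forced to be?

N

Among the 8 variables, O fits only Dave (and all 8 values in {K, L, M, N, O, P, Q, R} must be used), so Dave = O.
The 7 still-open variables draw from only 7 values {K, L, M, N, P, Q, R}, so each is used; only Jack can be Q, hence Jack = Q.
The 6 still-open variables together cover exactly {K, L, M, N, P, R} — 6 values for 6 variables — and L appears only in Hank's list, so Hank = L.
Among the 5 still-open variables, N fits only Carol (and all 5 values in {K, M, N, P, R} must be used), so Carol = N.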